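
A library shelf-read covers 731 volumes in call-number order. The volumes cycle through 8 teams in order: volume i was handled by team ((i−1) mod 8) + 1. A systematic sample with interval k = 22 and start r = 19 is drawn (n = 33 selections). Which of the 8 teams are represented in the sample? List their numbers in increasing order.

Consecutive selections differ by k = 22, so their team numbers differ by 22 mod 8 = 6.
gcd(22, 8) = 2, so the sample visits 8/2 = 4 distinct residues mod 8.
Start 19 is team 3; the teams hit are 1, 3, 5, 7.

1, 3, 5, 7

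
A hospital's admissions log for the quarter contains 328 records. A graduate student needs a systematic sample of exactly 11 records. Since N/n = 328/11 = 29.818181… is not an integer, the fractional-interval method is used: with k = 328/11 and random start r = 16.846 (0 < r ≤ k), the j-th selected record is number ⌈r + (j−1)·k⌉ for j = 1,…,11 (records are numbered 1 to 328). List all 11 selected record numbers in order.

17, 47, 77, 107, 137, 166, 196, 226, 256, 286, 316

j=1: r + 0k = 16.846 → ⌈·⌉ = 17
j=2: r + 1k = 46.664181… → ⌈·⌉ = 47
j=3: r + 2k = 76.482363… → ⌈·⌉ = 77
j=4: r + 3k = 106.300545… → ⌈·⌉ = 107
j=5: r + 4k = 136.118727… → ⌈·⌉ = 137
j=6: r + 5k = 165.936909… → ⌈·⌉ = 166
j=7: r + 6k = 195.755090… → ⌈·⌉ = 196
j=8: r + 7k = 225.573272… → ⌈·⌉ = 226
j=9: r + 8k = 255.391454… → ⌈·⌉ = 256
j=10: r + 9k = 285.209636… → ⌈·⌉ = 286
j=11: r + 10k = 315.027818… → ⌈·⌉ = 316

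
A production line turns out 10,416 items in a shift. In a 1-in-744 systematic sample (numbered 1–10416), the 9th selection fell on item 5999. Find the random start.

47

k = 744
r = 5999 − (9−1)×744 = 5999 − 5952 = 47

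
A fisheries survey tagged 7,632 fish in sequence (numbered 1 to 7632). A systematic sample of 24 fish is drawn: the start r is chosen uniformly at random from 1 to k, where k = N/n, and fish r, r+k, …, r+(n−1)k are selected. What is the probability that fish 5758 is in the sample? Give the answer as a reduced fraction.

k = 7632/24 = 318.
Fish 5758 is selected iff r ≡ 5758 (mod 318); exactly one such r in {1,…,318}.
Inclusion probability = 1/318.

1/318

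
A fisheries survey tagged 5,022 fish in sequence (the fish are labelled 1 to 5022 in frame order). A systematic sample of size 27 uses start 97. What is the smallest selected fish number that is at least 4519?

4561

k = 5022/27 = 186
Steps past start: ⌈(4519 − 97)/186⌉ = ⌈4422/186⌉ = 24
Selected fish: 97 + 24×186 = 4561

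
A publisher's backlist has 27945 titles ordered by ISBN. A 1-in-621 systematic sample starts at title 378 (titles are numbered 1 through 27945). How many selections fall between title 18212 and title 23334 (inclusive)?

8

k = 621
First selection ≥ 18212: 378 + ⌈(18212−378)/621⌉·621 = 378 + 29×621 = 18387
Last selection ≤ 23334: 378 + ⌊(23334−378)/621⌋·621 = 378 + 36×621 = 22734
Count = 36 − 29 + 1 = 8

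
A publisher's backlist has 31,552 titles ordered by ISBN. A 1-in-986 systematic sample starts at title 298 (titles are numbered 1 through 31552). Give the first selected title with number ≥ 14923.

k = 986
Steps past start: ⌈(14923 − 298)/986⌉ = ⌈14625/986⌉ = 15
Selected title: 298 + 15×986 = 15088

15088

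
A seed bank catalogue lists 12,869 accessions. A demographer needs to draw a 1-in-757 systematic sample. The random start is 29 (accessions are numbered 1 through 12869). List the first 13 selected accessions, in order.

29, 786, 1543, 2300, 3057, 3814, 4571, 5328, 6085, 6842, 7599, 8356, 9113

accession 1: 29
accession 2: 29 + 757 = 786
accession 3: 786 + 757 = 1543
accession 4: 1543 + 757 = 2300
accession 5: 2300 + 757 = 3057
accession 6: 3057 + 757 = 3814
accession 7: 3814 + 757 = 4571
accession 8: 4571 + 757 = 5328
accession 9: 5328 + 757 = 6085
accession 10: 6085 + 757 = 6842
accession 11: 6842 + 757 = 7599
accession 12: 7599 + 757 = 8356
accession 13: 8356 + 757 = 9113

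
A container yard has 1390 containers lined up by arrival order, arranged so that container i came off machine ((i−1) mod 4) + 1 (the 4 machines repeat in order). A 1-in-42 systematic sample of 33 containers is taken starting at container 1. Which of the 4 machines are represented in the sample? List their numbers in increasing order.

Consecutive selections differ by k = 42, so their machine numbers differ by 42 mod 4 = 2.
gcd(42, 4) = 2, so the sample visits 4/2 = 2 distinct residues mod 4.
Start 1 is machine 1; the machines hit are 1, 3.

1, 3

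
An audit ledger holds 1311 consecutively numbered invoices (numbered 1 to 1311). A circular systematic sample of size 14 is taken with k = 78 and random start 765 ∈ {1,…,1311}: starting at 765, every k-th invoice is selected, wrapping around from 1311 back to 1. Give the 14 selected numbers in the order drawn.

765, 843, 921, 999, 1077, 1155, 1233, 1311, 78, 156, 234, 312, 390, 468

Selection 1: 765
Selection 2: 765 + 78 = 843
Selection 3: 843 + 78 = 921
Selection 4: 921 + 78 = 999
Selection 5: 999 + 78 = 1077
Selection 6: 1077 + 78 = 1155
Selection 7: 1155 + 78 = 1233
Selection 8: 1233 + 78 = 1311
Selection 9: 1311 + 78 = 1389 → 1389 − 1311 = 78
Selection 10: 78 + 78 = 156
Selection 11: 156 + 78 = 234
Selection 12: 234 + 78 = 312
Selection 13: 312 + 78 = 390
Selection 14: 390 + 78 = 468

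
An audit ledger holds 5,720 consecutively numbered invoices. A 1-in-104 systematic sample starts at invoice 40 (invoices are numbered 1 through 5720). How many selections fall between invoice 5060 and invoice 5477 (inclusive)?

4

k = 104
First selection ≥ 5060: 40 + ⌈(5060−40)/104⌉·104 = 40 + 49×104 = 5136
Last selection ≤ 5477: 40 + ⌊(5477−40)/104⌋·104 = 40 + 52×104 = 5448
Count = 52 − 49 + 1 = 4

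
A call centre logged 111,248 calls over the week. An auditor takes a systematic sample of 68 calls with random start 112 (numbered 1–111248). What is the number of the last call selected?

k = 111248/68 = 1636
68th selection = r + (68−1)·k = 112 + 67×1636 = 112 + 109612 = 109724

109724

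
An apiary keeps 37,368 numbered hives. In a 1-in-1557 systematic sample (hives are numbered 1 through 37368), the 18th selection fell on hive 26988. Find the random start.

k = 1557
r = 26988 − (18−1)×1557 = 26988 − 26469 = 519

519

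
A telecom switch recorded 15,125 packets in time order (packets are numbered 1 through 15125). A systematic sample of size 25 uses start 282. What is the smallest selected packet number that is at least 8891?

k = 15125/25 = 605
Steps past start: ⌈(8891 − 282)/605⌉ = ⌈8609/605⌉ = 15
Selected packet: 282 + 15×605 = 9357

9357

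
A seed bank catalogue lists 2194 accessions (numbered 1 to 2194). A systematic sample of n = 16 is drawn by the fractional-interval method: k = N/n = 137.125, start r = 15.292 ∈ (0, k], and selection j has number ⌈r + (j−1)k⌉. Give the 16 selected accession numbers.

j=1: r + 0k = 15.292 → ⌈·⌉ = 16
j=2: r + 1k = 152.417 → ⌈·⌉ = 153
j=3: r + 2k = 289.542 → ⌈·⌉ = 290
j=4: r + 3k = 426.667 → ⌈·⌉ = 427
j=5: r + 4k = 563.792 → ⌈·⌉ = 564
j=6: r + 5k = 700.917 → ⌈·⌉ = 701
j=7: r + 6k = 838.042 → ⌈·⌉ = 839
j=8: r + 7k = 975.167 → ⌈·⌉ = 976
j=9: r + 8k = 1112.292 → ⌈·⌉ = 1113
j=10: r + 9k = 1249.417 → ⌈·⌉ = 1250
j=11: r + 10k = 1386.542 → ⌈·⌉ = 1387
j=12: r + 11k = 1523.667 → ⌈·⌉ = 1524
j=13: r + 12k = 1660.792 → ⌈·⌉ = 1661
j=14: r + 13k = 1797.917 → ⌈·⌉ = 1798
j=15: r + 14k = 1935.042 → ⌈·⌉ = 1936
j=16: r + 15k = 2072.167 → ⌈·⌉ = 2073

16, 153, 290, 427, 564, 701, 839, 976, 1113, 1250, 1387, 1524, 1661, 1798, 1936, 2073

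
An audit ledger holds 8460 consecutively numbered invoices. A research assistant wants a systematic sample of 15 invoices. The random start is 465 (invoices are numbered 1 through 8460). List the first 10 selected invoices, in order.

465, 1029, 1593, 2157, 2721, 3285, 3849, 4413, 4977, 5541

k = N/n = 8460/15 = 564
invoice 1: 465
invoice 2: 465 + 564 = 1029
invoice 3: 1029 + 564 = 1593
invoice 4: 1593 + 564 = 2157
invoice 5: 2157 + 564 = 2721
invoice 6: 2721 + 564 = 3285
invoice 7: 3285 + 564 = 3849
invoice 8: 3849 + 564 = 4413
invoice 9: 4413 + 564 = 4977
invoice 10: 4977 + 564 = 5541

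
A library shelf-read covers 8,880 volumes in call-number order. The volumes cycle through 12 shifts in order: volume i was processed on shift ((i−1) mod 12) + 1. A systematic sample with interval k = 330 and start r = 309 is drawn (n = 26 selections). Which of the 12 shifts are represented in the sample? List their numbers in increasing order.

Consecutive selections differ by k = 330, so their shift numbers differ by 330 mod 12 = 6.
gcd(330, 12) = 6, so the sample visits 12/6 = 2 distinct residues mod 12.
Start 309 is shift 9; the shifts hit are 3, 9.

3, 9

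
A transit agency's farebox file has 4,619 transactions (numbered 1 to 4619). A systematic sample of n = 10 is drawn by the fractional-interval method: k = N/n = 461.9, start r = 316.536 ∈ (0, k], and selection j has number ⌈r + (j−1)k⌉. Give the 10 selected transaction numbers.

j=1: r + 0k = 316.536 → ⌈·⌉ = 317
j=2: r + 1k = 778.436 → ⌈·⌉ = 779
j=3: r + 2k = 1240.336 → ⌈·⌉ = 1241
j=4: r + 3k = 1702.236 → ⌈·⌉ = 1703
j=5: r + 4k = 2164.136 → ⌈·⌉ = 2165
j=6: r + 5k = 2626.036 → ⌈·⌉ = 2627
j=7: r + 6k = 3087.936 → ⌈·⌉ = 3088
j=8: r + 7k = 3549.836 → ⌈·⌉ = 3550
j=9: r + 8k = 4011.736 → ⌈·⌉ = 4012
j=10: r + 9k = 4473.636 → ⌈·⌉ = 4474

317, 779, 1241, 1703, 2165, 2627, 3088, 3550, 4012, 4474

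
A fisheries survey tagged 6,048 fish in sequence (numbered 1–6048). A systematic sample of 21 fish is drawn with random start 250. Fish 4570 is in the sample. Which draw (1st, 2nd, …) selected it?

16

k = 6048/21 = 288
position = (4570 − 250)/288 + 1 = 4320/288 + 1 = 15 + 1 = 16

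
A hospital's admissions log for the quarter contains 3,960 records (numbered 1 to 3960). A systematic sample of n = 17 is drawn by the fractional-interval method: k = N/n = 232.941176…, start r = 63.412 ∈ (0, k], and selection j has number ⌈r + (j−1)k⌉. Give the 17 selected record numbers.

64, 297, 530, 763, 996, 1229, 1462, 1695, 1927, 2160, 2393, 2626, 2859, 3092, 3325, 3558, 3791

j=1: r + 0k = 63.412 → ⌈·⌉ = 64
j=2: r + 1k = 296.353176… → ⌈·⌉ = 297
j=3: r + 2k = 529.294352… → ⌈·⌉ = 530
j=4: r + 3k = 762.235529… → ⌈·⌉ = 763
j=5: r + 4k = 995.176705… → ⌈·⌉ = 996
j=6: r + 5k = 1228.117882… → ⌈·⌉ = 1229
j=7: r + 6k = 1461.059058… → ⌈·⌉ = 1462
j=8: r + 7k = 1694.000235… → ⌈·⌉ = 1695
j=9: r + 8k = 1926.941411… → ⌈·⌉ = 1927
j=10: r + 9k = 2159.882588… → ⌈·⌉ = 2160
j=11: r + 10k = 2392.823764… → ⌈·⌉ = 2393
j=12: r + 11k = 2625.764941… → ⌈·⌉ = 2626
j=13: r + 12k = 2858.706117… → ⌈·⌉ = 2859
j=14: r + 13k = 3091.647294… → ⌈·⌉ = 3092
j=15: r + 14k = 3324.588470… → ⌈·⌉ = 3325
j=16: r + 15k = 3557.529647… → ⌈·⌉ = 3558
j=17: r + 16k = 3790.470823… → ⌈·⌉ = 3791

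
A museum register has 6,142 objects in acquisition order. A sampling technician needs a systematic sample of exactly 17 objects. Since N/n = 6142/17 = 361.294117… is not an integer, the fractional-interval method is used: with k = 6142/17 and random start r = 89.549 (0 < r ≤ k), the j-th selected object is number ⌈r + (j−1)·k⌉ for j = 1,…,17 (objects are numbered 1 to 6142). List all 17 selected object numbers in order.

90, 451, 813, 1174, 1535, 1897, 2258, 2619, 2980, 3342, 3703, 4064, 4426, 4787, 5148, 5509, 5871

j=1: r + 0k = 89.549 → ⌈·⌉ = 90
j=2: r + 1k = 450.843117… → ⌈·⌉ = 451
j=3: r + 2k = 812.137235… → ⌈·⌉ = 813
j=4: r + 3k = 1173.431352… → ⌈·⌉ = 1174
j=5: r + 4k = 1534.725470… → ⌈·⌉ = 1535
j=6: r + 5k = 1896.019588… → ⌈·⌉ = 1897
j=7: r + 6k = 2257.313705… → ⌈·⌉ = 2258
j=8: r + 7k = 2618.607823… → ⌈·⌉ = 2619
j=9: r + 8k = 2979.901941… → ⌈·⌉ = 2980
j=10: r + 9k = 3341.196058… → ⌈·⌉ = 3342
j=11: r + 10k = 3702.490176… → ⌈·⌉ = 3703
j=12: r + 11k = 4063.784294… → ⌈·⌉ = 4064
j=13: r + 12k = 4425.078411… → ⌈·⌉ = 4426
j=14: r + 13k = 4786.372529… → ⌈·⌉ = 4787
j=15: r + 14k = 5147.666647… → ⌈·⌉ = 5148
j=16: r + 15k = 5508.960764… → ⌈·⌉ = 5509
j=17: r + 16k = 5870.254882… → ⌈·⌉ = 5871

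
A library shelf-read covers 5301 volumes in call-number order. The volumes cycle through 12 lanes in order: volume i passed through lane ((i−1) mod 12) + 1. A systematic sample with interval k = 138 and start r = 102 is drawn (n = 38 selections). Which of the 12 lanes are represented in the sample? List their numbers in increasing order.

Consecutive selections differ by k = 138, so their lane numbers differ by 138 mod 12 = 6.
gcd(138, 12) = 6, so the sample visits 12/6 = 2 distinct residues mod 12.
Start 102 is lane 6; the lanes hit are 6, 12.

6, 12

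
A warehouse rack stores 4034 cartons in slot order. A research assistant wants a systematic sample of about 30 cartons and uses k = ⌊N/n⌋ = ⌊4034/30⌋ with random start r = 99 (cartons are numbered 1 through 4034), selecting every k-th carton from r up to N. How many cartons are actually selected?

k = ⌊4034/30⌋ = 134
Achieved size = ⌊(4034 − 99)/134⌋ + 1 = ⌊3935/134⌋ + 1 = 29 + 1 = 30
(last selection: 99 + 29×134 = 3985 ≤ 4034; next would be 4119 > 4034)

30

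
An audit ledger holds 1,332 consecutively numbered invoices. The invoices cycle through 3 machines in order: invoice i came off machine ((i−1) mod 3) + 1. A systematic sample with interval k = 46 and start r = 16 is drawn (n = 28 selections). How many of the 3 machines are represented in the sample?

Consecutive selections differ by k = 46, so their machine numbers differ by 46 mod 3 = 1.
gcd(46, 3) = 1, so the sample visits 3/1 = 3 distinct residues mod 3.
Start 16 is machine 1; the machines hit are 1, 2, 3.

3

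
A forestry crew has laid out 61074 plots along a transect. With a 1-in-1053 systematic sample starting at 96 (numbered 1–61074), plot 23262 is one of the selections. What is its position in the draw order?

23

k = 1053
position = (23262 − 96)/1053 + 1 = 23166/1053 + 1 = 22 + 1 = 23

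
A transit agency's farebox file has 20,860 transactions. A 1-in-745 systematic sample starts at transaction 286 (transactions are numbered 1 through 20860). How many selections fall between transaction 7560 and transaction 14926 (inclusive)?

10

k = 745
First selection ≥ 7560: 286 + ⌈(7560−286)/745⌉·745 = 286 + 10×745 = 7736
Last selection ≤ 14926: 286 + ⌊(14926−286)/745⌋·745 = 286 + 19×745 = 14441
Count = 19 − 10 + 1 = 10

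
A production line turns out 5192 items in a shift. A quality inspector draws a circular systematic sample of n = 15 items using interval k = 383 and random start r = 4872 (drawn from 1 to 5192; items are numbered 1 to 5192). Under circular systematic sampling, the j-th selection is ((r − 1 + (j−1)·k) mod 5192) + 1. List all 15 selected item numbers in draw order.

Selection 1: 4872
Selection 2: 4872 + 383 = 5255 → 5255 − 5192 = 63
Selection 3: 63 + 383 = 446
Selection 4: 446 + 383 = 829
Selection 5: 829 + 383 = 1212
Selection 6: 1212 + 383 = 1595
Selection 7: 1595 + 383 = 1978
Selection 8: 1978 + 383 = 2361
Selection 9: 2361 + 383 = 2744
Selection 10: 2744 + 383 = 3127
Selection 11: 3127 + 383 = 3510
Selection 12: 3510 + 383 = 3893
Selection 13: 3893 + 383 = 4276
Selection 14: 4276 + 383 = 4659
Selection 15: 4659 + 383 = 5042

4872, 63, 446, 829, 1212, 1595, 1978, 2361, 2744, 3127, 3510, 3893, 4276, 4659, 5042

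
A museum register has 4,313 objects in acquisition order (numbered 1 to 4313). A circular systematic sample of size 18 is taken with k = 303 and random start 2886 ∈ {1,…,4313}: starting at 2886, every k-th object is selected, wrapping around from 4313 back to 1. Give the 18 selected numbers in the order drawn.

2886, 3189, 3492, 3795, 4098, 88, 391, 694, 997, 1300, 1603, 1906, 2209, 2512, 2815, 3118, 3421, 3724

Selection 1: 2886
Selection 2: 2886 + 303 = 3189
Selection 3: 3189 + 303 = 3492
Selection 4: 3492 + 303 = 3795
Selection 5: 3795 + 303 = 4098
Selection 6: 4098 + 303 = 4401 → 4401 − 4313 = 88
Selection 7: 88 + 303 = 391
Selection 8: 391 + 303 = 694
Selection 9: 694 + 303 = 997
Selection 10: 997 + 303 = 1300
Selection 11: 1300 + 303 = 1603
Selection 12: 1603 + 303 = 1906
Selection 13: 1906 + 303 = 2209
Selection 14: 2209 + 303 = 2512
Selection 15: 2512 + 303 = 2815
Selection 16: 2815 + 303 = 3118
Selection 17: 3118 + 303 = 3421
Selection 18: 3421 + 303 = 3724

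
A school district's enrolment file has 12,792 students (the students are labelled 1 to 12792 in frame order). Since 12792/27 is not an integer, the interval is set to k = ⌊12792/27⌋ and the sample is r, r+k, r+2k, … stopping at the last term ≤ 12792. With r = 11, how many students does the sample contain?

k = ⌊12792/27⌋ = 473
Achieved size = ⌊(12792 − 11)/473⌋ + 1 = ⌊12781/473⌋ + 1 = 27 + 1 = 28
(last selection: 11 + 27×473 = 12782 ≤ 12792; next would be 13255 > 12792)

28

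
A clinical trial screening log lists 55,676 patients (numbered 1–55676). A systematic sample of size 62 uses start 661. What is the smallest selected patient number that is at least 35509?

35683

k = 55676/62 = 898
Steps past start: ⌈(35509 − 661)/898⌉ = ⌈34848/898⌉ = 39
Selected patient: 661 + 39×898 = 35683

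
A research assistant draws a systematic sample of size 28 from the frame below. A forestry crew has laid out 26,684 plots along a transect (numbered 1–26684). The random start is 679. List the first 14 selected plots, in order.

k = N/n = 26684/28 = 953
plot 1: 679
plot 2: 679 + 953 = 1632
plot 3: 1632 + 953 = 2585
plot 4: 2585 + 953 = 3538
plot 5: 3538 + 953 = 4491
plot 6: 4491 + 953 = 5444
plot 7: 5444 + 953 = 6397
plot 8: 6397 + 953 = 7350
plot 9: 7350 + 953 = 8303
plot 10: 8303 + 953 = 9256
plot 11: 9256 + 953 = 10209
plot 12: 10209 + 953 = 11162
plot 13: 11162 + 953 = 12115
plot 14: 12115 + 953 = 13068

679, 1632, 2585, 3538, 4491, 5444, 6397, 7350, 8303, 9256, 10209, 11162, 12115, 13068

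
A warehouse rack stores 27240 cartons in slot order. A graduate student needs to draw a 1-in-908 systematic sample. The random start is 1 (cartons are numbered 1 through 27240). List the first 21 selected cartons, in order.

1, 909, 1817, 2725, 3633, 4541, 5449, 6357, 7265, 8173, 9081, 9989, 10897, 11805, 12713, 13621, 14529, 15437, 16345, 17253, 18161

carton 1: 1
carton 2: 1 + 908 = 909
carton 3: 909 + 908 = 1817
carton 4: 1817 + 908 = 2725
carton 5: 2725 + 908 = 3633
carton 6: 3633 + 908 = 4541
carton 7: 4541 + 908 = 5449
carton 8: 5449 + 908 = 6357
carton 9: 6357 + 908 = 7265
carton 10: 7265 + 908 = 8173
carton 11: 8173 + 908 = 9081
carton 12: 9081 + 908 = 9989
carton 13: 9989 + 908 = 10897
carton 14: 10897 + 908 = 11805
carton 15: 11805 + 908 = 12713
carton 16: 12713 + 908 = 13621
carton 17: 13621 + 908 = 14529
carton 18: 14529 + 908 = 15437
carton 19: 15437 + 908 = 16345
carton 20: 16345 + 908 = 17253
carton 21: 17253 + 908 = 18161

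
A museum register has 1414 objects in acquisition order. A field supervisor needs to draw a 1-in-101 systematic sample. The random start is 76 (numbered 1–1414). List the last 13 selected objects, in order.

177, 278, 379, 480, 581, 682, 783, 884, 985, 1086, 1187, 1288, 1389

2nd selection = 76 + 1×101 = 177
3rd: 177 + 101 = 278
4th: 278 + 101 = 379
5th: 379 + 101 = 480
6th: 480 + 101 = 581
7th: 581 + 101 = 682
8th: 682 + 101 = 783
9th: 783 + 101 = 884
10th: 884 + 101 = 985
11th: 985 + 101 = 1086
12th: 1086 + 101 = 1187
13th: 1187 + 101 = 1288
14th: 1288 + 101 = 1389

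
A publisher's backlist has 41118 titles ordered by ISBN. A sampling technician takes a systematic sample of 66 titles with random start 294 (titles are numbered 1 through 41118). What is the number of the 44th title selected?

27083

k = 41118/66 = 623
44th selection = r + (44−1)·k = 294 + 43×623 = 294 + 26789 = 27083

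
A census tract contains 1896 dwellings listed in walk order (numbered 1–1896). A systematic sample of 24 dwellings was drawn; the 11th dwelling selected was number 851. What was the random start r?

k = 1896/24 = 79
r = 851 − (11−1)×79 = 851 − 790 = 61

61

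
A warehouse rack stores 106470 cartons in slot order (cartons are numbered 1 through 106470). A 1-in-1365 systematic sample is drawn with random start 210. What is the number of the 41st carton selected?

k = 1365
41st selection = r + (41−1)·k = 210 + 40×1365 = 210 + 54600 = 54810

54810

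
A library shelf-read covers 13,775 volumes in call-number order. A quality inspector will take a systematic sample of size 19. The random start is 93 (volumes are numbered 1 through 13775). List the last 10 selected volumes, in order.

k = N/n = 13775/19 = 725
10th selection = 93 + 9×725 = 6618
11th: 6618 + 725 = 7343
12th: 7343 + 725 = 8068
13th: 8068 + 725 = 8793
14th: 8793 + 725 = 9518
15th: 9518 + 725 = 10243
16th: 10243 + 725 = 10968
17th: 10968 + 725 = 11693
18th: 11693 + 725 = 12418
19th: 12418 + 725 = 13143

6618, 7343, 8068, 8793, 9518, 10243, 10968, 11693, 12418, 13143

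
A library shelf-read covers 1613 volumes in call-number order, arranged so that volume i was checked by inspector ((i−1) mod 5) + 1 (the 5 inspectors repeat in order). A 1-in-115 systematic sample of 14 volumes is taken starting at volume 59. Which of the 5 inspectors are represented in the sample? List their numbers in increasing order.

Consecutive selections differ by k = 115, so their inspector numbers differ by 115 mod 5 = 0.
gcd(115, 5) = 5, so the sample visits 5/5 = 1 distinct residues mod 5.
Start 59 is inspector 4; the inspectors hit are 4.

4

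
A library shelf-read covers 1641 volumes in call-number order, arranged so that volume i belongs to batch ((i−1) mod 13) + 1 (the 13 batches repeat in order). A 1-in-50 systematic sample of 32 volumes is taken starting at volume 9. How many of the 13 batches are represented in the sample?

13

Consecutive selections differ by k = 50, so their batch numbers differ by 50 mod 13 = 11.
gcd(50, 13) = 1, so the sample visits 13/1 = 13 distinct residues mod 13.
Start 9 is batch 9; the batches hit are 1, 2, 3, 4, 5, 6, 7, 8, 9, 10, 11, 12, 13.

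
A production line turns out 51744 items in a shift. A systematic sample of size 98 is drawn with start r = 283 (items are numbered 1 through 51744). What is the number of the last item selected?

51499

k = 51744/98 = 528
98th selection = r + (98−1)·k = 283 + 97×528 = 283 + 51216 = 51499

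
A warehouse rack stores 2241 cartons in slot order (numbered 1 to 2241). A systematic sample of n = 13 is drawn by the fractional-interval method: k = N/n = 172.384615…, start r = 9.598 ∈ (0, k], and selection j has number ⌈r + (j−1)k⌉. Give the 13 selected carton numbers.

10, 182, 355, 527, 700, 872, 1044, 1217, 1389, 1562, 1734, 1906, 2079

j=1: r + 0k = 9.598 → ⌈·⌉ = 10
j=2: r + 1k = 181.982615… → ⌈·⌉ = 182
j=3: r + 2k = 354.367230… → ⌈·⌉ = 355
j=4: r + 3k = 526.751846… → ⌈·⌉ = 527
j=5: r + 4k = 699.136461… → ⌈·⌉ = 700
j=6: r + 5k = 871.521076… → ⌈·⌉ = 872
j=7: r + 6k = 1043.905692… → ⌈·⌉ = 1044
j=8: r + 7k = 1216.290307… → ⌈·⌉ = 1217
j=9: r + 8k = 1388.674923… → ⌈·⌉ = 1389
j=10: r + 9k = 1561.059538… → ⌈·⌉ = 1562
j=11: r + 10k = 1733.444153… → ⌈·⌉ = 1734
j=12: r + 11k = 1905.828769… → ⌈·⌉ = 1906
j=13: r + 12k = 2078.213384… → ⌈·⌉ = 2079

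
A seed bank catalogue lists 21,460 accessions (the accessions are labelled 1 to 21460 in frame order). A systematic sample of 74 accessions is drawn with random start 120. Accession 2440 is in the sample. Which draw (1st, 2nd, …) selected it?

k = 21460/74 = 290
position = (2440 − 120)/290 + 1 = 2320/290 + 1 = 8 + 1 = 9

9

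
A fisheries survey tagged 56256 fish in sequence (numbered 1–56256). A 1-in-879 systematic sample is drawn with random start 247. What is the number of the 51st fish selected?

k = 879
51st selection = r + (51−1)·k = 247 + 50×879 = 247 + 43950 = 44197

44197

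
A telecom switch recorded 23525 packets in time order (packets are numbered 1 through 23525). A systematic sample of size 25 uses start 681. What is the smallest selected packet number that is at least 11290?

11973

k = 23525/25 = 941
Steps past start: ⌈(11290 − 681)/941⌉ = ⌈10609/941⌉ = 12
Selected packet: 681 + 12×941 = 11973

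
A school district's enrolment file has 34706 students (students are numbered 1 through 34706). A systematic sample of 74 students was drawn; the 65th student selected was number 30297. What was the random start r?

281

k = 34706/74 = 469
r = 30297 − (65−1)×469 = 30297 − 30016 = 281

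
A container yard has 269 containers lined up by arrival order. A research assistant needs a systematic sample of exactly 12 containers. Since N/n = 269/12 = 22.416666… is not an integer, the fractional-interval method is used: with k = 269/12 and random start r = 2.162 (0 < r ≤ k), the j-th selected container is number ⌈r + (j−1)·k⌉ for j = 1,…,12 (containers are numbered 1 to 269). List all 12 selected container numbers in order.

j=1: r + 0k = 2.162 → ⌈·⌉ = 3
j=2: r + 1k = 24.578666… → ⌈·⌉ = 25
j=3: r + 2k = 46.995333… → ⌈·⌉ = 47
j=4: r + 3k = 69.412 → ⌈·⌉ = 70
j=5: r + 4k = 91.828666… → ⌈·⌉ = 92
j=6: r + 5k = 114.245333… → ⌈·⌉ = 115
j=7: r + 6k = 136.662 → ⌈·⌉ = 137
j=8: r + 7k = 159.078666… → ⌈·⌉ = 160
j=9: r + 8k = 181.495333… → ⌈·⌉ = 182
j=10: r + 9k = 203.912 → ⌈·⌉ = 204
j=11: r + 10k = 226.328666… → ⌈·⌉ = 227
j=12: r + 11k = 248.745333… → ⌈·⌉ = 249

3, 25, 47, 70, 92, 115, 137, 160, 182, 204, 227, 249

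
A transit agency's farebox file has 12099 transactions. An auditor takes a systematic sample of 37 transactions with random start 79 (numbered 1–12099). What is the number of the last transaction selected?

k = 12099/37 = 327
37th selection = r + (37−1)·k = 79 + 36×327 = 79 + 11772 = 11851

11851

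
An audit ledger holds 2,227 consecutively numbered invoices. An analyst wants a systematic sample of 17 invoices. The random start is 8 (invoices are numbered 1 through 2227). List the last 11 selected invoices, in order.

794, 925, 1056, 1187, 1318, 1449, 1580, 1711, 1842, 1973, 2104

k = N/n = 2227/17 = 131
7th selection = 8 + 6×131 = 794
8th: 794 + 131 = 925
9th: 925 + 131 = 1056
10th: 1056 + 131 = 1187
11th: 1187 + 131 = 1318
12th: 1318 + 131 = 1449
13th: 1449 + 131 = 1580
14th: 1580 + 131 = 1711
15th: 1711 + 131 = 1842
16th: 1842 + 131 = 1973
17th: 1973 + 131 = 2104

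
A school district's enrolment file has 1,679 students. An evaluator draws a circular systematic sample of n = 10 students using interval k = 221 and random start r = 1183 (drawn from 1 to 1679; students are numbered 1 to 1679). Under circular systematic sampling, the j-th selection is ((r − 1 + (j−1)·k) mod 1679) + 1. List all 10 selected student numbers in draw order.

1183, 1404, 1625, 167, 388, 609, 830, 1051, 1272, 1493

Selection 1: 1183
Selection 2: 1183 + 221 = 1404
Selection 3: 1404 + 221 = 1625
Selection 4: 1625 + 221 = 1846 → 1846 − 1679 = 167
Selection 5: 167 + 221 = 388
Selection 6: 388 + 221 = 609
Selection 7: 609 + 221 = 830
Selection 8: 830 + 221 = 1051
Selection 9: 1051 + 221 = 1272
Selection 10: 1272 + 221 = 1493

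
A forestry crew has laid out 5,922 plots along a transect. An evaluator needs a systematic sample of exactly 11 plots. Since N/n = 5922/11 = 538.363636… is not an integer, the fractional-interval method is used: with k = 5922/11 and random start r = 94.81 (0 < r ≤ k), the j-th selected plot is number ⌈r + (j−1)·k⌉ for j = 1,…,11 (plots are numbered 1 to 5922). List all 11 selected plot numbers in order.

j=1: r + 0k = 94.81 → ⌈·⌉ = 95
j=2: r + 1k = 633.173636… → ⌈·⌉ = 634
j=3: r + 2k = 1171.537272… → ⌈·⌉ = 1172
j=4: r + 3k = 1709.900909… → ⌈·⌉ = 1710
j=5: r + 4k = 2248.264545… → ⌈·⌉ = 2249
j=6: r + 5k = 2786.628181… → ⌈·⌉ = 2787
j=7: r + 6k = 3324.991818… → ⌈·⌉ = 3325
j=8: r + 7k = 3863.355454… → ⌈·⌉ = 3864
j=9: r + 8k = 4401.719090… → ⌈·⌉ = 4402
j=10: r + 9k = 4940.082727… → ⌈·⌉ = 4941
j=11: r + 10k = 5478.446363… → ⌈·⌉ = 5479

95, 634, 1172, 1710, 2249, 2787, 3325, 3864, 4402, 4941, 5479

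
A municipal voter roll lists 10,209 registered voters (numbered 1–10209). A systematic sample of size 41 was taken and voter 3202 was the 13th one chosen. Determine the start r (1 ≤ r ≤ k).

214

k = 10209/41 = 249
r = 3202 − (13−1)×249 = 3202 − 2988 = 214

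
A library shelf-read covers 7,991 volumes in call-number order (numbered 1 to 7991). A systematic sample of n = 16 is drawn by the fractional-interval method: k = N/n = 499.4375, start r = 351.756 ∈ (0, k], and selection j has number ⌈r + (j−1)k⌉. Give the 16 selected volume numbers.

j=1: r + 0k = 351.756 → ⌈·⌉ = 352
j=2: r + 1k = 851.1935 → ⌈·⌉ = 852
j=3: r + 2k = 1350.631 → ⌈·⌉ = 1351
j=4: r + 3k = 1850.0685 → ⌈·⌉ = 1851
j=5: r + 4k = 2349.506 → ⌈·⌉ = 2350
j=6: r + 5k = 2848.9435 → ⌈·⌉ = 2849
j=7: r + 6k = 3348.381 → ⌈·⌉ = 3349
j=8: r + 7k = 3847.8185 → ⌈·⌉ = 3848
j=9: r + 8k = 4347.256 → ⌈·⌉ = 4348
j=10: r + 9k = 4846.6935 → ⌈·⌉ = 4847
j=11: r + 10k = 5346.131 → ⌈·⌉ = 5347
j=12: r + 11k = 5845.5685 → ⌈·⌉ = 5846
j=13: r + 12k = 6345.006 → ⌈·⌉ = 6346
j=14: r + 13k = 6844.4435 → ⌈·⌉ = 6845
j=15: r + 14k = 7343.881 → ⌈·⌉ = 7344
j=16: r + 15k = 7843.3185 → ⌈·⌉ = 7844

352, 852, 1351, 1851, 2350, 2849, 3349, 3848, 4348, 4847, 5347, 5846, 6346, 6845, 7344, 7844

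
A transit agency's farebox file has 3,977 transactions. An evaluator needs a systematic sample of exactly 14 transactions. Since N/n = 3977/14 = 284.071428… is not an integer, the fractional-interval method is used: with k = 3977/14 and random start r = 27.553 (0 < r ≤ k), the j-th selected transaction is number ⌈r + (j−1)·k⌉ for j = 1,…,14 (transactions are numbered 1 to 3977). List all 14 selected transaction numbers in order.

28, 312, 596, 880, 1164, 1448, 1732, 2017, 2301, 2585, 2869, 3153, 3437, 3721

j=1: r + 0k = 27.553 → ⌈·⌉ = 28
j=2: r + 1k = 311.624428… → ⌈·⌉ = 312
j=3: r + 2k = 595.695857… → ⌈·⌉ = 596
j=4: r + 3k = 879.767285… → ⌈·⌉ = 880
j=5: r + 4k = 1163.838714… → ⌈·⌉ = 1164
j=6: r + 5k = 1447.910142… → ⌈·⌉ = 1448
j=7: r + 6k = 1731.981571… → ⌈·⌉ = 1732
j=8: r + 7k = 2016.053 → ⌈·⌉ = 2017
j=9: r + 8k = 2300.124428… → ⌈·⌉ = 2301
j=10: r + 9k = 2584.195857… → ⌈·⌉ = 2585
j=11: r + 10k = 2868.267285… → ⌈·⌉ = 2869
j=12: r + 11k = 3152.338714… → ⌈·⌉ = 3153
j=13: r + 12k = 3436.410142… → ⌈·⌉ = 3437
j=14: r + 13k = 3720.481571… → ⌈·⌉ = 3721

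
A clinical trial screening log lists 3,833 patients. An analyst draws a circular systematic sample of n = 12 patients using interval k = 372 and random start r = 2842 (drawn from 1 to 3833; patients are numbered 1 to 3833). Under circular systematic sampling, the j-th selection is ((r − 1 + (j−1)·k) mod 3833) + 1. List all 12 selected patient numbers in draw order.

Selection 1: 2842
Selection 2: 2842 + 372 = 3214
Selection 3: 3214 + 372 = 3586
Selection 4: 3586 + 372 = 3958 → 3958 − 3833 = 125
Selection 5: 125 + 372 = 497
Selection 6: 497 + 372 = 869
Selection 7: 869 + 372 = 1241
Selection 8: 1241 + 372 = 1613
Selection 9: 1613 + 372 = 1985
Selection 10: 1985 + 372 = 2357
Selection 11: 2357 + 372 = 2729
Selection 12: 2729 + 372 = 3101

2842, 3214, 3586, 125, 497, 869, 1241, 1613, 1985, 2357, 2729, 3101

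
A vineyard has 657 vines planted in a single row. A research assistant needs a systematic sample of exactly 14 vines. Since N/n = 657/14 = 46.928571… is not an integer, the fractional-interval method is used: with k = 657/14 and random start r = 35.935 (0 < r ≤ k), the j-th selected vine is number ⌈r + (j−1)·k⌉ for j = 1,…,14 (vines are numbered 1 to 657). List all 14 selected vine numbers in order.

j=1: r + 0k = 35.935 → ⌈·⌉ = 36
j=2: r + 1k = 82.863571… → ⌈·⌉ = 83
j=3: r + 2k = 129.792142… → ⌈·⌉ = 130
j=4: r + 3k = 176.720714… → ⌈·⌉ = 177
j=5: r + 4k = 223.649285… → ⌈·⌉ = 224
j=6: r + 5k = 270.577857… → ⌈·⌉ = 271
j=7: r + 6k = 317.506428… → ⌈·⌉ = 318
j=8: r + 7k = 364.435 → ⌈·⌉ = 365
j=9: r + 8k = 411.363571… → ⌈·⌉ = 412
j=10: r + 9k = 458.292142… → ⌈·⌉ = 459
j=11: r + 10k = 505.220714… → ⌈·⌉ = 506
j=12: r + 11k = 552.149285… → ⌈·⌉ = 553
j=13: r + 12k = 599.077857… → ⌈·⌉ = 600
j=14: r + 13k = 646.006428… → ⌈·⌉ = 647

36, 83, 130, 177, 224, 271, 318, 365, 412, 459, 506, 553, 600, 647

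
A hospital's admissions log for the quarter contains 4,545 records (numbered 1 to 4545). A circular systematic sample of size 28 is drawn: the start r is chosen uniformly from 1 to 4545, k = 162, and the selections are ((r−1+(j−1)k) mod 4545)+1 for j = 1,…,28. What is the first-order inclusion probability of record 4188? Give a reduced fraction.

28/4545

For each position j, as r ranges over 1…4545 the j-th selection hits every record exactly once, so record 4188 is selected for exactly 28 of the 4545 starts.
Inclusion probability = 28/4545.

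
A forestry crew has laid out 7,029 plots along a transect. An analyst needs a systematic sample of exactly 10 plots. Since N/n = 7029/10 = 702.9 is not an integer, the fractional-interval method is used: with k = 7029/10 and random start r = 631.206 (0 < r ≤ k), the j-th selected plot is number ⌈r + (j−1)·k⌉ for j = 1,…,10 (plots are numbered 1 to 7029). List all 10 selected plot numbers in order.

632, 1335, 2038, 2740, 3443, 4146, 4849, 5552, 6255, 6958

j=1: r + 0k = 631.206 → ⌈·⌉ = 632
j=2: r + 1k = 1334.106 → ⌈·⌉ = 1335
j=3: r + 2k = 2037.006 → ⌈·⌉ = 2038
j=4: r + 3k = 2739.906 → ⌈·⌉ = 2740
j=5: r + 4k = 3442.806 → ⌈·⌉ = 3443
j=6: r + 5k = 4145.706 → ⌈·⌉ = 4146
j=7: r + 6k = 4848.606 → ⌈·⌉ = 4849
j=8: r + 7k = 5551.506 → ⌈·⌉ = 5552
j=9: r + 8k = 6254.406 → ⌈·⌉ = 6255
j=10: r + 9k = 6957.306 → ⌈·⌉ = 6958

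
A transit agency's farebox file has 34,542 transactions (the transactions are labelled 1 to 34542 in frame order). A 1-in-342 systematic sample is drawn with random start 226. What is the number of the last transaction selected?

34426

k = 342
101st selection = r + (101−1)·k = 226 + 100×342 = 226 + 34200 = 34426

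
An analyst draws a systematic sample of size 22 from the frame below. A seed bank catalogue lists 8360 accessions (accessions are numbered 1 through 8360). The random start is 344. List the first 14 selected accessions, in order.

344, 724, 1104, 1484, 1864, 2244, 2624, 3004, 3384, 3764, 4144, 4524, 4904, 5284

k = N/n = 8360/22 = 380
accession 1: 344
accession 2: 344 + 380 = 724
accession 3: 724 + 380 = 1104
accession 4: 1104 + 380 = 1484
accession 5: 1484 + 380 = 1864
accession 6: 1864 + 380 = 2244
accession 7: 2244 + 380 = 2624
accession 8: 2624 + 380 = 3004
accession 9: 3004 + 380 = 3384
accession 10: 3384 + 380 = 3764
accession 11: 3764 + 380 = 4144
accession 12: 4144 + 380 = 4524
accession 13: 4524 + 380 = 4904
accession 14: 4904 + 380 = 5284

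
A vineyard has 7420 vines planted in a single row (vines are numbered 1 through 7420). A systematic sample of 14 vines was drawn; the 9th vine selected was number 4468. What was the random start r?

228

k = 7420/14 = 530
r = 4468 − (9−1)×530 = 4468 − 4240 = 228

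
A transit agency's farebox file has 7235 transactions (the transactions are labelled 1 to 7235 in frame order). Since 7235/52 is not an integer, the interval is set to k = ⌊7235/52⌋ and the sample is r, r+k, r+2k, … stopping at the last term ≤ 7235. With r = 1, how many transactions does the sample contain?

53

k = ⌊7235/52⌋ = 139
Achieved size = ⌊(7235 − 1)/139⌋ + 1 = ⌊7234/139⌋ + 1 = 52 + 1 = 53
(last selection: 1 + 52×139 = 7229 ≤ 7235; next would be 7368 > 7235)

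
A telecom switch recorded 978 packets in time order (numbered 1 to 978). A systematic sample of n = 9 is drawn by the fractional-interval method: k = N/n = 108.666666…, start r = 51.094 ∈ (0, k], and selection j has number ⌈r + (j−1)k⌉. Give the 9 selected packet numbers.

j=1: r + 0k = 51.094 → ⌈·⌉ = 52
j=2: r + 1k = 159.760666… → ⌈·⌉ = 160
j=3: r + 2k = 268.427333… → ⌈·⌉ = 269
j=4: r + 3k = 377.094 → ⌈·⌉ = 378
j=5: r + 4k = 485.760666… → ⌈·⌉ = 486
j=6: r + 5k = 594.427333… → ⌈·⌉ = 595
j=7: r + 6k = 703.094 → ⌈·⌉ = 704
j=8: r + 7k = 811.760666… → ⌈·⌉ = 812
j=9: r + 8k = 920.427333… → ⌈·⌉ = 921

52, 160, 269, 378, 486, 595, 704, 812, 921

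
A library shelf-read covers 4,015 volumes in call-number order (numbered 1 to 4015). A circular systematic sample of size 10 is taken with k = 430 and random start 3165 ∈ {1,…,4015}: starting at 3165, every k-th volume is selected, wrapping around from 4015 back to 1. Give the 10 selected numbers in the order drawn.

Selection 1: 3165
Selection 2: 3165 + 430 = 3595
Selection 3: 3595 + 430 = 4025 → 4025 − 4015 = 10
Selection 4: 10 + 430 = 440
Selection 5: 440 + 430 = 870
Selection 6: 870 + 430 = 1300
Selection 7: 1300 + 430 = 1730
Selection 8: 1730 + 430 = 2160
Selection 9: 2160 + 430 = 2590
Selection 10: 2590 + 430 = 3020

3165, 3595, 10, 440, 870, 1300, 1730, 2160, 2590, 3020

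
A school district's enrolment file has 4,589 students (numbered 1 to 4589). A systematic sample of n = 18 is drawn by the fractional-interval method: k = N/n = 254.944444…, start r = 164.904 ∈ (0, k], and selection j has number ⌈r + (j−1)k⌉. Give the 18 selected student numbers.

165, 420, 675, 930, 1185, 1440, 1695, 1950, 2205, 2460, 2715, 2970, 3225, 3480, 3735, 3990, 4245, 4499

j=1: r + 0k = 164.904 → ⌈·⌉ = 165
j=2: r + 1k = 419.848444… → ⌈·⌉ = 420
j=3: r + 2k = 674.792888… → ⌈·⌉ = 675
j=4: r + 3k = 929.737333… → ⌈·⌉ = 930
j=5: r + 4k = 1184.681777… → ⌈·⌉ = 1185
j=6: r + 5k = 1439.626222… → ⌈·⌉ = 1440
j=7: r + 6k = 1694.570666… → ⌈·⌉ = 1695
j=8: r + 7k = 1949.515111… → ⌈·⌉ = 1950
j=9: r + 8k = 2204.459555… → ⌈·⌉ = 2205
j=10: r + 9k = 2459.404 → ⌈·⌉ = 2460
j=11: r + 10k = 2714.348444… → ⌈·⌉ = 2715
j=12: r + 11k = 2969.292888… → ⌈·⌉ = 2970
j=13: r + 12k = 3224.237333… → ⌈·⌉ = 3225
j=14: r + 13k = 3479.181777… → ⌈·⌉ = 3480
j=15: r + 14k = 3734.126222… → ⌈·⌉ = 3735
j=16: r + 15k = 3989.070666… → ⌈·⌉ = 3990
j=17: r + 16k = 4244.015111… → ⌈·⌉ = 4245
j=18: r + 17k = 4498.959555… → ⌈·⌉ = 4499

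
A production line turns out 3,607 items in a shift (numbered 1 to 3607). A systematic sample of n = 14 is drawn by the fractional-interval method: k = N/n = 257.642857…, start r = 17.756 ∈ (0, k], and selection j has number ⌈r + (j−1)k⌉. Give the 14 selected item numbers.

j=1: r + 0k = 17.756 → ⌈·⌉ = 18
j=2: r + 1k = 275.398857… → ⌈·⌉ = 276
j=3: r + 2k = 533.041714… → ⌈·⌉ = 534
j=4: r + 3k = 790.684571… → ⌈·⌉ = 791
j=5: r + 4k = 1048.327428… → ⌈·⌉ = 1049
j=6: r + 5k = 1305.970285… → ⌈·⌉ = 1306
j=7: r + 6k = 1563.613142… → ⌈·⌉ = 1564
j=8: r + 7k = 1821.256 → ⌈·⌉ = 1822
j=9: r + 8k = 2078.898857… → ⌈·⌉ = 2079
j=10: r + 9k = 2336.541714… → ⌈·⌉ = 2337
j=11: r + 10k = 2594.184571… → ⌈·⌉ = 2595
j=12: r + 11k = 2851.827428… → ⌈·⌉ = 2852
j=13: r + 12k = 3109.470285… → ⌈·⌉ = 3110
j=14: r + 13k = 3367.113142… → ⌈·⌉ = 3368

18, 276, 534, 791, 1049, 1306, 1564, 1822, 2079, 2337, 2595, 2852, 3110, 3368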